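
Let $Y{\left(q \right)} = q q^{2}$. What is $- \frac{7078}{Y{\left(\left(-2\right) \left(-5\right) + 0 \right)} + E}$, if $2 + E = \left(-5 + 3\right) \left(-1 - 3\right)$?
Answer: $- \frac{3539}{503} \approx -7.0358$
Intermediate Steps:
$E = 6$ ($E = -2 + \left(-5 + 3\right) \left(-1 - 3\right) = -2 - -8 = -2 + 8 = 6$)
$Y{\left(q \right)} = q^{3}$
$- \frac{7078}{Y{\left(\left(-2\right) \left(-5\right) + 0 \right)} + E} = - \frac{7078}{\left(\left(-2\right) \left(-5\right) + 0\right)^{3} + 6} = - \frac{7078}{\left(10 + 0\right)^{3} + 6} = - \frac{7078}{10^{3} + 6} = - \frac{7078}{1000 + 6} = - \frac{7078}{1006} = \left(-7078\right) \frac{1}{1006} = - \frac{3539}{503}$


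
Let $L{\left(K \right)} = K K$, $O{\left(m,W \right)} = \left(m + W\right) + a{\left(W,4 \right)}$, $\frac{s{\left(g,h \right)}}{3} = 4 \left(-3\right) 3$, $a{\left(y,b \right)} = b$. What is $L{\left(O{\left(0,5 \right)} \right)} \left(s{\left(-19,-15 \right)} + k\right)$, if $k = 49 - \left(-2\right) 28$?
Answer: $-243$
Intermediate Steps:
$k = 105$ ($k = 49 - -56 = 49 + 56 = 105$)
$s{\left(g,h \right)} = -108$ ($s{\left(g,h \right)} = 3 \cdot 4 \left(-3\right) 3 = 3 \left(\left(-12\right) 3\right) = 3 \left(-36\right) = -108$)
$O{\left(m,W \right)} = 4 + W + m$ ($O{\left(m,W \right)} = \left(m + W\right) + 4 = \left(W + m\right) + 4 = 4 + W + m$)
$L{\left(K \right)} = K^{2}$
$L{\left(O{\left(0,5 \right)} \right)} \left(s{\left(-19,-15 \right)} + k\right) = \left(4 + 5 + 0\right)^{2} \left(-108 + 105\right) = 9^{2} \left(-3\right) = 81 \left(-3\right) = -243$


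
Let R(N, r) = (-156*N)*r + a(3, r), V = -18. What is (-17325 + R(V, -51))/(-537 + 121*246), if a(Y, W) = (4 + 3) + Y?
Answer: -160523/29229 ≈ -5.4919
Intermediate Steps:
a(Y, W) = 7 + Y
R(N, r) = 10 - 156*N*r (R(N, r) = (-156*N)*r + (7 + 3) = -156*N*r + 10 = 10 - 156*N*r)
(-17325 + R(V, -51))/(-537 + 121*246) = (-17325 + (10 - 156*(-18)*(-51)))/(-537 + 121*246) = (-17325 + (10 - 143208))/(-537 + 29766) = (-17325 - 143198)/29229 = -160523*1/29229 = -160523/29229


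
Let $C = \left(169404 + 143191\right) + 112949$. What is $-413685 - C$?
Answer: $-839229$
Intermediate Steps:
$C = 425544$ ($C = 312595 + 112949 = 425544$)
$-413685 - C = -413685 - 425544 = -839229$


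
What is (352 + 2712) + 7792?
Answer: 10856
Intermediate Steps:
(352 + 2712) + 7792 = 3064 + 7792 = 10856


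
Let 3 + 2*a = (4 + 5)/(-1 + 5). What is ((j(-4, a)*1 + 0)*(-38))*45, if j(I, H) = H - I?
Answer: -24795/4 ≈ -6198.8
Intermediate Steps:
a = -3/8 (a = -3/2 + ((4 + 5)/(-1 + 5))/2 = -3/2 + (9/4)/2 = -3/2 + (9*(¼))/2 = -3/2 + (½)*(9/4) = -3/2 + 9/8 = -3/8 ≈ -0.37500)
((j(-4, a)*1 + 0)*(-38))*45 = (((-3/8 - 1*(-4))*1 + 0)*(-38))*45 = (((-3/8 + 4)*1 + 0)*(-38))*45 = (((29/8)*1 + 0)*(-38))*45 = ((29/8 + 0)*(-38))*45 = ((29/8)*(-38))*45 = -551/4*45 = -24795/4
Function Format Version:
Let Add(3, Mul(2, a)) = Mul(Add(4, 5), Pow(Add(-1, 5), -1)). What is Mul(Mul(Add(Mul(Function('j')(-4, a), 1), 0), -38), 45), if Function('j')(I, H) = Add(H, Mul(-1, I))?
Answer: Rational(-24795, 4) ≈ -6198.8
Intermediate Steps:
a = Rational(-3, 8) (a = Add(Rational(-3, 2), Mul(Rational(1, 2), Mul(Add(4, 5), Pow(Add(-1, 5), -1)))) = Add(Rational(-3, 2), Mul(Rational(1, 2), Mul(9, Pow(4, -1)))) = Add(Rational(-3, 2), Mul(Rational(1, 2), Mul(9, Rational(1, 4)))) = Add(Rational(-3, 2), Mul(Rational(1, 2), Rational(9, 4))) = Add(Rational(-3, 2), Rational(9, 8)) = Rational(-3, 8) ≈ -0.37500)
Mul(Mul(Add(Mul(Function('j')(-4, a), 1), 0), -38), 45) = Mul(Mul(Add(Mul(Add(Rational(-3, 8), Mul(-1, -4)), 1), 0), -38), 45) = Mul(Mul(Add(Mul(Add(Rational(-3, 8), 4), 1), 0), -38), 45) = Mul(Mul(Add(Mul(Rational(29, 8), 1), 0), -38), 45) = Mul(Mul(Add(Rational(29, 8), 0), -38), 45) = Mul(Mul(Rational(29, 8), -38), 45) = Mul(Rational(-551, 4), 45) = Rational(-24795, 4)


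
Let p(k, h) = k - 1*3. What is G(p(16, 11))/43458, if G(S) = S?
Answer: 13/43458 ≈ 0.00029914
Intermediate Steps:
p(k, h) = -3 + k (p(k, h) = k - 3 = -3 + k)
G(p(16, 11))/43458 = (-3 + 16)/43458 = 13*(1/43458) = 13/43458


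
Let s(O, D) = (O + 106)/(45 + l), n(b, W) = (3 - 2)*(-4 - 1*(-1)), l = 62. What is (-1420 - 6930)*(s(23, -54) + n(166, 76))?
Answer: 1603200/107 ≈ 14983.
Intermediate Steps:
n(b, W) = -3 (n(b, W) = 1*(-4 + 1) = 1*(-3) = -3)
s(O, D) = 106/107 + O/107 (s(O, D) = (O + 106)/(45 + 62) = (106 + O)/107 = (106 + O)*(1/107) = 106/107 + O/107)
(-1420 - 6930)*(s(23, -54) + n(166, 76)) = (-1420 - 6930)*((106/107 + (1/107)*23) - 3) = -8350*((106/107 + 23/107) - 3) = -8350*(129/107 - 3) = -8350*(-192/107) = 1603200/107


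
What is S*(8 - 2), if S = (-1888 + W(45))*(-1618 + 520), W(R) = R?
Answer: 12141684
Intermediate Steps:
S = 2023614 (S = (-1888 + 45)*(-1618 + 520) = -1843*(-1098) = 2023614)
S*(8 - 2) = 2023614*(8 - 2) = 2023614*6 = 12141684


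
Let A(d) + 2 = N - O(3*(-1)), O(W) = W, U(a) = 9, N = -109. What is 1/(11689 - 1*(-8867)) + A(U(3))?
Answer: -2220047/20556 ≈ -108.00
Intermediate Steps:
A(d) = -108 (A(d) = -2 + (-109 - 3*(-1)) = -2 + (-109 - 1*(-3)) = -2 + (-109 + 3) = -2 - 106 = -108)
1/(11689 - 1*(-8867)) + A(U(3)) = 1/(11689 - 1*(-8867)) - 108 = 1/(11689 + 8867) - 108 = 1/20556 - 108 = -2220047/20556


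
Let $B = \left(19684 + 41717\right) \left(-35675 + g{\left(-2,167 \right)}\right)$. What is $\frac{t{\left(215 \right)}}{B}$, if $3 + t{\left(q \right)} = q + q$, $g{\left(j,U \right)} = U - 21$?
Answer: $- \frac{427}{2181516129} \approx -1.9574 \cdot 10^{-7}$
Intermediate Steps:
$g{\left(j,U \right)} = -21 + U$ ($g{\left(j,U \right)} = U - 21 = -21 + U$)
$t{\left(q \right)} = -3 + 2 q$ ($t{\left(q \right)} = -3 + \left(q + q\right) = -3 + 2 q$)
$B = -2181516129$ ($B = \left(19684 + 41717\right) \left(-35675 + \left(-21 + 167\right)\right) = 61401 \left(-35675 + 146\right) = 61401 \left(-35529\right) = -2181516129$)
$\frac{t{\left(215 \right)}}{B} = \frac{-3 + 2 \cdot 215}{-2181516129} = \left(-3 + 430\right) \left(- \frac{1}{2181516129}\right) = 427 \left(- \frac{1}{2181516129}\right) = - \frac{427}{2181516129}$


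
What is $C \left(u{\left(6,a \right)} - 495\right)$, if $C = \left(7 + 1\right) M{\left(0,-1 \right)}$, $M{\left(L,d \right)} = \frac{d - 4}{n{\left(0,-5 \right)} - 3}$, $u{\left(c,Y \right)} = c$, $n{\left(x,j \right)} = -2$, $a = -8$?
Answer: $-3912$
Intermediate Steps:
$M{\left(L,d \right)} = \frac{4}{5} - \frac{d}{5}$ ($M{\left(L,d \right)} = \frac{d - 4}{-2 - 3} = \frac{-4 + d}{-5} = \left(-4 + d\right) \left(- \frac{1}{5}\right) = \frac{4}{5} - \frac{d}{5}$)
$C = 8$ ($C = \left(7 + 1\right) \left(\frac{4}{5} - - \frac{1}{5}\right) = 8 \left(\frac{4}{5} + \frac{1}{5}\right) = 8 \cdot 1 = 8$)
$C \left(u{\left(6,a \right)} - 495\right) = 8 \left(6 - 495\right) = 8 \left(-489\right) = -3912$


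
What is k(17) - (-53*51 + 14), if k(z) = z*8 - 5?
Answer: 2820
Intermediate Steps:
k(z) = -5 + 8*z (k(z) = 8*z - 5 = -5 + 8*z)
k(17) - (-53*51 + 14) = (-5 + 8*17) - (-53*51 + 14) = (-5 + 136) - (-2703 + 14) = 131 - 1*(-2689) = 131 + 2689 = 2820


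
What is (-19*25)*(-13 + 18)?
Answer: -2375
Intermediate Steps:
(-19*25)*(-13 + 18) = -475*5 = -2375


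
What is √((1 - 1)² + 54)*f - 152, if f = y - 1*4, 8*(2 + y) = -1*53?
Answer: -152 - 303*√6/8 ≈ -244.77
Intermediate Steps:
y = -69/8 (y = -2 + (-1*53)/8 = -2 + (⅛)*(-53) = -2 - 53/8 = -69/8 ≈ -8.6250)
f = -101/8 (f = -69/8 - 1*4 = -69/8 - 4 = -101/8 ≈ -12.625)
√((1 - 1)² + 54)*f - 152 = √((1 - 1)² + 54)*(-101/8) - 152 = √(0² + 54)*(-101/8) - 152 = √(0 + 54)*(-101/8) - 152 = √54*(-101/8) - 152 = (3*√6)*(-101/8) - 152 = -303*√6/8 - 152 = -152 - 303*√6/8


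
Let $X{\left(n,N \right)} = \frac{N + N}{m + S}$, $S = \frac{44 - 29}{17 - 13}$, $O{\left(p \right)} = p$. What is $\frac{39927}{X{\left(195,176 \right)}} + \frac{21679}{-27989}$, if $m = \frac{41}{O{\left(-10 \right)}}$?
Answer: $- \frac{7975237781}{197042560} \approx -40.475$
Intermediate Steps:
$m = - \frac{41}{10}$ ($m = \frac{41}{-10} = 41 \left(- \frac{1}{10}\right) = - \frac{41}{10} \approx -4.1$)
$S = \frac{15}{4} \approx 3.75$
$X{\left(n,N \right)} = - \frac{40 N}{7}$ ($X{\left(n,N \right)} = \frac{N + N}{- \frac{41}{10} + \frac{15}{4}} = \frac{2 N}{- \frac{7}{20}} = 2 N \left(- \frac{20}{7}\right) = - \frac{40 N}{7}$)
$\frac{39927}{X{\left(195,176 \right)}} + \frac{21679}{-27989} = \frac{39927}{\left(- \frac{40}{7}\right) 176} + \frac{21679}{-27989} = \frac{39927}{- \frac{7040}{7}} + 21679 \left(- \frac{1}{27989}\right) = 39927 \left(- \frac{7}{7040}\right) - \frac{21679}{27989} = - \frac{279489}{7040} - \frac{21679}{27989} = - \frac{7975237781}{197042560}$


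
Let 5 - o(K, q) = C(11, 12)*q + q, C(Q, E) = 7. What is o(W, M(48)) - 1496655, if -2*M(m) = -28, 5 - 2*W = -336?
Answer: -1496762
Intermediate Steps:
W = 341/2 (W = 5/2 - 1/2*(-336) = 5/2 + 168 = 341/2 ≈ 170.50)
M(m) = 14 (M(m) = -1/2*(-28) = 14)
o(K, q) = 5 - 8*q (o(K, q) = 5 - (7*q + q) = 5 - 8*q)
o(W, M(48)) - 1496655 = (5 - 8*14) - 1496655 = (5 - 112) - 1496655 = -107 - 1496655 = -1496762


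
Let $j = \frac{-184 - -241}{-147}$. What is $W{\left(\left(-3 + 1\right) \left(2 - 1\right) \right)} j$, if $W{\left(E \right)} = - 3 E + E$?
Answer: $- \frac{76}{49} \approx -1.551$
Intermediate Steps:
$W{\left(E \right)} = - 2 E$
$j = - \frac{19}{49}$ ($j = \left(-184 + 241\right) \left(- \frac{1}{147}\right) = 57 \left(- \frac{1}{147}\right) = - \frac{19}{49} \approx -0.38775$)
$W{\left(\left(-3 + 1\right) \left(2 - 1\right) \right)} j = - 2 \left(-3 + 1\right) \left(2 - 1\right) \left(- \frac{19}{49}\right) = - 2 \left(\left(-2\right) 1\right) \left(- \frac{19}{49}\right) = \left(-2\right) \left(-2\right) \left(- \frac{19}{49}\right) = 4 \left(- \frac{19}{49}\right) = - \frac{76}{49}$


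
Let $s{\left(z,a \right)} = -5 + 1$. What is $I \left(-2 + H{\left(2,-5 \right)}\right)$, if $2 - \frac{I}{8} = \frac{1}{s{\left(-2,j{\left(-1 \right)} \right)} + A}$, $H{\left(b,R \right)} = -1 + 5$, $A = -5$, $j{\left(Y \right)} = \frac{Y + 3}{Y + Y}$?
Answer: $\frac{304}{9} \approx 33.778$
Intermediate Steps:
$j{\left(Y \right)} = \frac{3 + Y}{2 Y}$
$s{\left(z,a \right)} = -4$
$H{\left(b,R \right)} = 4$
$I = \frac{152}{9}$ ($I = 16 - \frac{8}{-4 - 5} = 16 - \frac{8}{-9} = 16 - - \frac{8}{9} = 16 + \frac{8}{9} = \frac{152}{9} \approx 16.889$)
$I \left(-2 + H{\left(2,-5 \right)}\right) = \frac{152 \left(-2 + 4\right)}{9} = \frac{152}{9} \cdot 2 = \frac{304}{9}$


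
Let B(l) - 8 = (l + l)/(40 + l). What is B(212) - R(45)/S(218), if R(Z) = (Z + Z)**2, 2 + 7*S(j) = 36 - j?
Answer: 921085/2898 ≈ 317.83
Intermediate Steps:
S(j) = 34/7 - j/7 (S(j) = -2/7 + (36 - j)/7 = -2/7 + (36/7 - j/7) = 34/7 - j/7)
B(l) = 8 + 2*l/(40 + l) (B(l) = 8 + (l + l)/(40 + l) = 8 + (2*l)/(40 + l) = 8 + 2*l/(40 + l))
R(Z) = 4*Z**2 (R(Z) = (2*Z)**2 = 4*Z**2)
B(212) - R(45)/S(218) = 10*(32 + 212)/(40 + 212) - 4*45**2/(34/7 - 1/7*218) = 10*244/252 - 4*2025/(34/7 - 218/7) = 10*(1/252)*244 - 8100/(-184/7) = 610/63 - 8100*(-7)/184 = 610/63 - 1*(-14175/46) = 610/63 + 14175/46 = 921085/2898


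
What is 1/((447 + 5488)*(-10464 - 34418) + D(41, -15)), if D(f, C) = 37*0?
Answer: -1/266374670 ≈ -3.7541e-9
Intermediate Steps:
D(f, C) = 0
1/((447 + 5488)*(-10464 - 34418) + D(41, -15)) = 1/((447 + 5488)*(-10464 - 34418) + 0) = 1/(5935*(-44882) + 0) = 1/(-266374670 + 0) = 1/(-266374670) = -1/266374670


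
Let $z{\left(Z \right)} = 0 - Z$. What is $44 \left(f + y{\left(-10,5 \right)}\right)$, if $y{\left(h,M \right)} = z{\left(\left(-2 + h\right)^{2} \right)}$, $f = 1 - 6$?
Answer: $-6556$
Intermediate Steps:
$f = -5$ ($f = 1 - 6 = -5$)
$z{\left(Z \right)} = - Z$
$y{\left(h,M \right)} = - \left(-2 + h\right)^{2}$
$44 \left(f + y{\left(-10,5 \right)}\right) = 44 \left(-5 - \left(-2 - 10\right)^{2}\right) = 44 \left(-5 - \left(-12\right)^{2}\right) = 44 \left(-5 - 144\right) = 44 \left(-149\right) = -6556$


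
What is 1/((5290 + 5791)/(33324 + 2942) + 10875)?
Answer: 36266/394403831 ≈ 9.1951e-5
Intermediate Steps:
1/((5290 + 5791)/(33324 + 2942) + 10875) = 1/(11081/36266 + 10875) = 1/(394403831/36266) = 36266/394403831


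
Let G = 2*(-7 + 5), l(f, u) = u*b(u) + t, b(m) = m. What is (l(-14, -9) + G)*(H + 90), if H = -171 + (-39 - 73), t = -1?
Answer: -14668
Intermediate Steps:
l(f, u) = -1 + u**2 (l(f, u) = u*u - 1 = u**2 - 1 = -1 + u**2)
H = -283 (H = -171 - 112 = -283)
G = -4 (G = 2*(-2) = -4)
(l(-14, -9) + G)*(H + 90) = ((-1 + (-9)**2) - 4)*(-283 + 90) = ((-1 + 81) - 4)*(-193) = (80 - 4)*(-193) = 76*(-193) = -14668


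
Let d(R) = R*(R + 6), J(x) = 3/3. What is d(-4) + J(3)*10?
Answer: 2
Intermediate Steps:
J(x) = 1 (J(x) = 3*(⅓) = 1)
d(R) = R*(6 + R)
d(-4) + J(3)*10 = -4*(6 - 4) + 1*10 = -4*2 + 10 = -8 + 10 = 2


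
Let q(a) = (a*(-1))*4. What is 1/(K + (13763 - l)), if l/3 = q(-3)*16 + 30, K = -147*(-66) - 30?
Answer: 1/22769 ≈ 4.3919e-5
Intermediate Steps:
q(a) = -4*a (q(a) = -a*4 = -4*a)
K = 9672 (K = 9702 - 30 = 9672)
l = 666 (l = 3*(-4*(-3)*16 + 30) = 3*(12*16 + 30) = 3*(192 + 30) = 3*222 = 666)
1/(K + (13763 - l)) = 1/(9672 + (13763 - 1*666)) = 1/(9672 + (13763 - 666)) = 1/(9672 + 13097) = 1/22769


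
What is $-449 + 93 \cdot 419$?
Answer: $38518$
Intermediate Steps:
$-449 + 93 \cdot 419 = -449 + 38967 = 38518$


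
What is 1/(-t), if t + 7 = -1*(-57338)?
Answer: -1/57331 ≈ -1.7443e-5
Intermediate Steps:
t = 57331 (t = -7 - 1*(-57338) = -7 + 57338 = 57331)
1/(-t) = 1/(-1*57331) = 1/(-57331) = -1/57331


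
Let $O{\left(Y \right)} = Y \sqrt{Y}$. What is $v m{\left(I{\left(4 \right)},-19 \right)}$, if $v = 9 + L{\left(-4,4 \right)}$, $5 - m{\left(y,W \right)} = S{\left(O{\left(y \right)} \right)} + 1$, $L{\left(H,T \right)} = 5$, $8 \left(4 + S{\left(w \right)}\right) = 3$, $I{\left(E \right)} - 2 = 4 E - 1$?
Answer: $\frac{427}{4} \approx 106.75$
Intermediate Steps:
$O{\left(Y \right)} = Y^{\frac{3}{2}}$
$I{\left(E \right)} = 1 + 4 E$ ($I{\left(E \right)} = 2 + \left(4 E - 1\right) = 2 + \left(-1 + 4 E\right) = 1 + 4 E$)
$S{\left(w \right)} = - \frac{29}{8}$ ($S{\left(w \right)} = -4 + \frac{1}{8} \cdot 3 = -4 + \frac{3}{8} = - \frac{29}{8}$)
$m{\left(y,W \right)} = \frac{61}{8}$ ($m{\left(y,W \right)} = 5 - \left(- \frac{29}{8} + 1\right) = 5 - - \frac{21}{8} = 5 + \frac{21}{8} = \frac{61}{8}$)
$v = 14$ ($v = 9 + 5 = 14$)
$v m{\left(I{\left(4 \right)},-19 \right)} = 14 \cdot \frac{61}{8} = \frac{427}{4}$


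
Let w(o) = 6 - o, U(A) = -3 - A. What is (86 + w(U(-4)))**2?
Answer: 8281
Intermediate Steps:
(86 + w(U(-4)))**2 = (86 + (6 - (-3 - 1*(-4))))**2 = (86 + (6 - (-3 + 4)))**2 = (86 + (6 - 1*1))**2 = (86 + (6 - 1))**2 = (86 + 5)**2 = 91**2 = 8281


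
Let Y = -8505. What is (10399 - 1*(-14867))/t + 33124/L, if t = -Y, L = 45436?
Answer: 119142133/32202765 ≈ 3.6997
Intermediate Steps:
t = 8505 (t = -1*(-8505) = 8505)
(10399 - 1*(-14867))/t + 33124/L = (10399 - 1*(-14867))/8505 + 33124/45436 = (10399 + 14867)*(1/8505) + 33124*(1/45436) = 25266*(1/8505) + 8281/11359 = 8422/2835 + 8281/11359 = 119142133/32202765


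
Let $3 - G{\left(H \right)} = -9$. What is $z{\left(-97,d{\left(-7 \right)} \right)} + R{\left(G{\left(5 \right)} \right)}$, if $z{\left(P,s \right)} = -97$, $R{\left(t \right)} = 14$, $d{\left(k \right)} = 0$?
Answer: $-83$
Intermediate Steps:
$G{\left(H \right)} = 12$ ($G{\left(H \right)} = 3 - -9 = 3 + 9 = 12$)
$z{\left(-97,d{\left(-7 \right)} \right)} + R{\left(G{\left(5 \right)} \right)} = -97 + 14 = -83$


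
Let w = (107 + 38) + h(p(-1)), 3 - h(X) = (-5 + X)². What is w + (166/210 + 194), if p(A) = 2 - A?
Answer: 35573/105 ≈ 338.79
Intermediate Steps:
h(X) = 3 - (-5 + X)²
w = 144 (w = (107 + 38) + (3 - (-5 + (2 - 1*(-1)))²) = 145 + (3 - (-5 + (2 + 1))²) = 145 + (3 - (-5 + 3)²) = 145 + (3 - 1*(-2)²) = 145 + (3 - 1*4) = 145 + (3 - 4) = 145 - 1 = 144)
w + (166/210 + 194) = 144 + (166/210 + 194) = 144 + (166*(1/210) + 194) = 144 + (83/105 + 194) = 144 + 20453/105 = 35573/105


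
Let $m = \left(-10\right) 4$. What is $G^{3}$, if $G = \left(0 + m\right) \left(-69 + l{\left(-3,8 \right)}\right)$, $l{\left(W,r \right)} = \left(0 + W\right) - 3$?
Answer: $27000000000$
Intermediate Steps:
$l{\left(W,r \right)} = -3 + W$ ($l{\left(W,r \right)} = W - 3 = -3 + W$)
$m = -40$
$G = 3000$ ($G = \left(0 - 40\right) \left(-69 - 6\right) = - 40 \left(-69 - 6\right) = \left(-40\right) \left(-75\right) = 3000$)
$G^{3} = 3000^{3} = 27000000000$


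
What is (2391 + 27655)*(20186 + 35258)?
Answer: 1665870424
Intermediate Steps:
(2391 + 27655)*(20186 + 35258) = 30046*55444 = 1665870424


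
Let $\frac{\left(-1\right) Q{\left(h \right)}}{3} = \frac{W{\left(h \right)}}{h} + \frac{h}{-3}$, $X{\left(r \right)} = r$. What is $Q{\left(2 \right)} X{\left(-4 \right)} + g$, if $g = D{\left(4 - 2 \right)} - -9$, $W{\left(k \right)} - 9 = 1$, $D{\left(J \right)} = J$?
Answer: $63$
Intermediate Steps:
$W{\left(k \right)} = 10$ ($W{\left(k \right)} = 9 + 1 = 10$)
$g = 11$ ($g = \left(4 - 2\right) - -9 = \left(4 - 2\right) + 9 = 2 + 9 = 11$)
$Q{\left(h \right)} = h - \frac{30}{h}$ ($Q{\left(h \right)} = - 3 \left(\frac{10}{h} + \frac{h}{-3}\right) = - 3 \left(\frac{10}{h} + h \left(- \frac{1}{3}\right)\right) = - 3 \left(\frac{10}{h} - \frac{h}{3}\right) = h - \frac{30}{h}$)
$Q{\left(2 \right)} X{\left(-4 \right)} + g = \left(2 - \frac{30}{2}\right) \left(-4\right) + 11 = \left(2 - 15\right) \left(-4\right) + 11 = \left(-13\right) \left(-4\right) + 11 = 52 + 11 = 63$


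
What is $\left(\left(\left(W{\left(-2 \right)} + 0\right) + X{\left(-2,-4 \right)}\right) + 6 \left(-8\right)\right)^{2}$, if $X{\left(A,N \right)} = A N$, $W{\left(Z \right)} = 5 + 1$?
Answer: $1156$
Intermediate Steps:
$W{\left(Z \right)} = 6$
$\left(\left(\left(W{\left(-2 \right)} + 0\right) + X{\left(-2,-4 \right)}\right) + 6 \left(-8\right)\right)^{2} = \left(\left(\left(6 + 0\right) - -8\right) + 6 \left(-8\right)\right)^{2} = \left(\left(6 + 8\right) - 48\right)^{2} = \left(14 - 48\right)^{2} = \left(-34\right)^{2} = 1156$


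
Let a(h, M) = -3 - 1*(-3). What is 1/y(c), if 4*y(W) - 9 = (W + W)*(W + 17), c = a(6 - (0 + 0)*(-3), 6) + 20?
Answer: 4/1489 ≈ 0.0026864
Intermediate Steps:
a(h, M) = 0 (a(h, M) = -3 + 3 = 0)
c = 20 (c = 0 + 20 = 20)
y(W) = 9/4 + W*(17 + W)/2 (y(W) = 9/4 + ((W + W)*(W + 17))/4 = 9/4 + ((2*W)*(17 + W))/4 = 9/4 + (2*W*(17 + W))/4 = 9/4 + W*(17 + W)/2)
1/y(c) = 1/(9/4 + (1/2)*20**2 + (17/2)*20) = 1/(9/4 + (1/2)*400 + 170) = 1/(9/4 + 200 + 170) = 1/(1489/4) = 4/1489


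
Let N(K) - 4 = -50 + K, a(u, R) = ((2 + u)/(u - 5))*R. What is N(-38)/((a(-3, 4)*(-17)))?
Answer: 168/17 ≈ 9.8824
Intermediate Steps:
a(u, R) = R*(2 + u)/(-5 + u) (a(u, R) = ((2 + u)/(-5 + u))*R = R*(2 + u)/(-5 + u))
N(K) = -46 + K (N(K) = 4 + (-50 + K) = -46 + K)
N(-38)/((a(-3, 4)*(-17))) = (-46 - 38)/(((4*(2 - 3)/(-5 - 3))*(-17))) = -84/((4*(-1)/(-8))*(-17)) = -84/((4*(-1/8)*(-1))*(-17)) = -84/((1/2)*(-17)) = -84/(-17/2) = -84*(-2/17) = 168/17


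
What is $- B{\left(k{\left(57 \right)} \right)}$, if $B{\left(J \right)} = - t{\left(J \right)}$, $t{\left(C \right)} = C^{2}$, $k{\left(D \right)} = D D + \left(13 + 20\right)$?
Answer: $10771524$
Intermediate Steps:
$k{\left(D \right)} = 33 + D^{2}$ ($k{\left(D \right)} = D^{2} + 33 = 33 + D^{2}$)
$B{\left(J \right)} = - J^{2}$
$- B{\left(k{\left(57 \right)} \right)} = - \left(-1\right) \left(33 + 57^{2}\right)^{2} = - \left(-1\right) \left(33 + 3249\right)^{2} = - \left(-1\right) 3282^{2} = - \left(-1\right) 10771524 = \left(-1\right) \left(-10771524\right) = 10771524$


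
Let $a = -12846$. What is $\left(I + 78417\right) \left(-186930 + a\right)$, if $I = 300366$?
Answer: $-75671752608$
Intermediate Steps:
$\left(I + 78417\right) \left(-186930 + a\right) = \left(300366 + 78417\right) \left(-186930 - 12846\right) = 378783 \left(-199776\right) = -75671752608$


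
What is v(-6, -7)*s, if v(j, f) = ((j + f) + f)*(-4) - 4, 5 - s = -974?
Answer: 74404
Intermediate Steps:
s = 979 (s = 5 - 1*(-974) = 5 + 974 = 979)
v(j, f) = -4 - 8*f - 4*j (v(j, f) = ((f + j) + f)*(-4) - 4 = (j + 2*f)*(-4) - 4 = (-8*f - 4*j) - 4 = -4 - 8*f - 4*j)
v(-6, -7)*s = (-4 - 8*(-7) - 4*(-6))*979 = (-4 + 56 + 24)*979 = 76*979 = 74404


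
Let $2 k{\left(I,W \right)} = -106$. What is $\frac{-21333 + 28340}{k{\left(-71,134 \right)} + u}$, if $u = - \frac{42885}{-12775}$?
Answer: $- \frac{17902885}{126838} \approx -141.15$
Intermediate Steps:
$k{\left(I,W \right)} = -53$ ($k{\left(I,W \right)} = \frac{1}{2} \left(-106\right) = -53$)
$u = \frac{8577}{2555}$ ($u = \left(-42885\right) \left(- \frac{1}{12775}\right) = \frac{8577}{2555} \approx 3.3569$)
$\frac{-21333 + 28340}{k{\left(-71,134 \right)} + u} = \frac{-21333 + 28340}{-53 + \frac{8577}{2555}} = \frac{7007}{- \frac{126838}{2555}} = 7007 \left(- \frac{2555}{126838}\right) = - \frac{17902885}{126838}$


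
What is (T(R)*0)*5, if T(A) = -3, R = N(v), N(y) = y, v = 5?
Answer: 0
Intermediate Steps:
R = 5
(T(R)*0)*5 = -3*0*5 = 0*5 = 0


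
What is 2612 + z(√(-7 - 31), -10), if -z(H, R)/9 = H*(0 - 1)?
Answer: 2612 + 9*I*√38 ≈ 2612.0 + 55.48*I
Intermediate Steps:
z(H, R) = 9*H (z(H, R) = -9*H*(0 - 1) = -9*H*(-1) = -(-9)*H = 9*H)
2612 + z(√(-7 - 31), -10) = 2612 + 9*√(-7 - 31) = 2612 + 9*√(-38) = 2612 + 9*(I*√38) = 2612 + 9*I*√38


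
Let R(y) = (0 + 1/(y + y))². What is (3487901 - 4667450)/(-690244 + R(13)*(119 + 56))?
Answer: 265791708/155534923 ≈ 1.7089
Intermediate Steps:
R(y) = 1/(4*y²) (R(y) = (0 + 1/(2*y))² = (1/(2*y))² = 1/(4*y²))
(3487901 - 4667450)/(-690244 + R(13)*(119 + 56)) = (3487901 - 4667450)/(-690244 + ((¼)/13²)*(119 + 56)) = -1179549/(-690244 + ((¼)*(1/169))*175) = -1179549/(-690244 + (1/676)*175) = -1179549/(-690244 + 175/676) = -1179549/(-466604769/676) = -1179549*(-676/466604769) = 265791708/155534923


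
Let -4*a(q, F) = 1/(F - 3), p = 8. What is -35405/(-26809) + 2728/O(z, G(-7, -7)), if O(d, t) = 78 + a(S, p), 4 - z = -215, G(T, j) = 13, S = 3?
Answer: 1517895435/41795231 ≈ 36.317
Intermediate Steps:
a(q, F) = -1/(4*(-3 + F)) (a(q, F) = -1/(4*(F - 3)) = -1/(4*(-3 + F)))
z = 219 (z = 4 - 1*(-215) = 4 + 215 = 219)
O(d, t) = 1559/20 (O(d, t) = 78 - 1/(-12 + 4*8) = 78 - 1/(-12 + 32) = 78 - 1/20 = 1559/20)
-35405/(-26809) + 2728/O(z, G(-7, -7)) = -35405/(-26809) + 2728/(1559/20) = -35405*(-1/26809) + 2728*(20/1559) = 35405/26809 + 54560/1559 = 1517895435/41795231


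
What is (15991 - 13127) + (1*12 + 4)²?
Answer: 3120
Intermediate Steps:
(15991 - 13127) + (1*12 + 4)² = 2864 + (12 + 4)² = 2864 + 16² = 2864 + 256 = 3120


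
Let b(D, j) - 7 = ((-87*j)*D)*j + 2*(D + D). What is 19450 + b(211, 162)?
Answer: -481740807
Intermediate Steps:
b(D, j) = 7 + 4*D - 87*D*j**2 (b(D, j) = 7 + (((-87*j)*D)*j + 2*(D + D)) = 7 + ((-87*D*j)*j + 2*(2*D)) = 7 + (-87*D*j**2 + 4*D) = 7 + (4*D - 87*D*j**2) = 7 + 4*D - 87*D*j**2)
19450 + b(211, 162) = 19450 + (7 + 4*211 - 87*211*162**2) = 19450 + (7 + 844 - 87*211*26244) = 19450 + (7 + 844 - 481761108) = 19450 - 481760257 = -481740807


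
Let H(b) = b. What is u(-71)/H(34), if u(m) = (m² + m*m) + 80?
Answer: 5081/17 ≈ 298.88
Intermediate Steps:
u(m) = 80 + 2*m² (u(m) = (m² + m²) + 80 = 2*m² + 80 = 80 + 2*m²)
u(-71)/H(34) = (80 + 2*(-71)²)/34 = (80 + 2*5041)*(1/34) = (80 + 10082)*(1/34) = 10162*(1/34) = 5081/17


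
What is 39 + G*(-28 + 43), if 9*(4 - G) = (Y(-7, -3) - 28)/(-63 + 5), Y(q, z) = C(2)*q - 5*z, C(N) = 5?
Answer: 2831/29 ≈ 97.621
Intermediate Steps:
Y(q, z) = -5*z + 5*q (Y(q, z) = 5*q - 5*z = -5*z + 5*q)
G = 340/87 (G = 4 - ((-5*(-3) + 5*(-7)) - 28)/(9*(-63 + 5)) = 4 - ((15 - 35) - 28)/(9*(-58)) = 4 - (-20 - 28)*(-1)/(9*58) = 4 - (-16)*(-1)/(3*58) = 4 - 1/9*24/29 = 4 - 8/87 = 340/87 ≈ 3.9080)
39 + G*(-28 + 43) = 39 + 340*(-28 + 43)/87 = 39 + (340/87)*15 = 39 + 1700/29 = 2831/29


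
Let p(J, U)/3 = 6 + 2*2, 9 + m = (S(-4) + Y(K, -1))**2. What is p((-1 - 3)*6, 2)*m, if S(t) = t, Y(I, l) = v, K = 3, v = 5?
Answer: -240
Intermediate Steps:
Y(I, l) = 5
m = -8 (m = -9 + (-4 + 5)**2 = -9 + 1**2 = -9 + 1 = -8)
p(J, U) = 30 (p(J, U) = 3*(6 + 2*2) = 3*(6 + 4) = 3*10 = 30)
p((-1 - 3)*6, 2)*m = 30*(-8) = -240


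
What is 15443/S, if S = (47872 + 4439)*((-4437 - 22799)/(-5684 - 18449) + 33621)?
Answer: 372685919/42445293387819 ≈ 8.7804e-6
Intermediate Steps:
S = 42445293387819/24133 (S = 52311*(-27236/(-24133) + 33621) = 52311*(-27236*(-1/24133) + 33621) = 52311*(27236/24133 + 33621) = 52311*(811402829/24133) = 42445293387819/24133 ≈ 1.7588e+9)
15443/S = 15443/(42445293387819/24133) = 15443*(24133/42445293387819) = 372685919/42445293387819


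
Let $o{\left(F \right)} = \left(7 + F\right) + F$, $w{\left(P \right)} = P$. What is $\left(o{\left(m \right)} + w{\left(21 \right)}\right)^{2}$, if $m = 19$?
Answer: $4356$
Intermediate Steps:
$o{\left(F \right)} = 7 + 2 F$
$\left(o{\left(m \right)} + w{\left(21 \right)}\right)^{2} = \left(\left(7 + 2 \cdot 19\right) + 21\right)^{2} = \left(\left(7 + 38\right) + 21\right)^{2} = \left(45 + 21\right)^{2} = 66^{2} = 4356$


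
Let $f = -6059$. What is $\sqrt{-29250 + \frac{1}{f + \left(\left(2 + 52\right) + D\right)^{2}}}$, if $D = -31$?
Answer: $\frac{i \sqrt{894491330530}}{5530} \approx 171.03 i$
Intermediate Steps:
$\sqrt{-29250 + \frac{1}{f + \left(\left(2 + 52\right) + D\right)^{2}}} = \sqrt{-29250 + \frac{1}{-6059 + \left(\left(2 + 52\right) - 31\right)^{2}}} = \sqrt{-29250 + \frac{1}{-6059 + \left(54 - 31\right)^{2}}} = \sqrt{-29250 + \frac{1}{-6059 + 23^{2}}} = \sqrt{-29250 + \frac{1}{-6059 + 529}} = \sqrt{-29250 + \frac{1}{-5530}} = \sqrt{-29250 - \frac{1}{5530}} = \sqrt{- \frac{161752501}{5530}} = \frac{i \sqrt{894491330530}}{5530}$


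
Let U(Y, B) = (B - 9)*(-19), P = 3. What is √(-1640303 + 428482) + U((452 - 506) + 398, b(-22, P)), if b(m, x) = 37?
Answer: -532 + 31*I*√1261 ≈ -532.0 + 1100.8*I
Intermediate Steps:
U(Y, B) = 171 - 19*B (U(Y, B) = (-9 + B)*(-19) = 171 - 19*B)
√(-1640303 + 428482) + U((452 - 506) + 398, b(-22, P)) = √(-1640303 + 428482) + (171 - 19*37) = √(-1211821) + (171 - 703) = 31*I*√1261 - 532 = -532 + 31*I*√1261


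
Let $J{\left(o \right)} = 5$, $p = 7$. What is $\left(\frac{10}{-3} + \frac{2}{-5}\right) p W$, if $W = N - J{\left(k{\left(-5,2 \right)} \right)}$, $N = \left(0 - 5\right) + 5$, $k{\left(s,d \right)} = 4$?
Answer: $\frac{392}{3} \approx 130.67$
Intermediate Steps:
$N = 0$ ($N = -5 + 5 = 0$)
$W = -5$ ($W = 0 - 5 = -5$)
$\left(\frac{10}{-3} + \frac{2}{-5}\right) p W = \left(\frac{10}{-3} + \frac{2}{-5}\right) 7 \left(-5\right) = \left(10 \left(- \frac{1}{3}\right) + 2 \left(- \frac{1}{5}\right)\right) 7 \left(-5\right) = \left(- \frac{10}{3} - \frac{2}{5}\right) 7 \left(-5\right) = \left(- \frac{56}{15}\right) 7 \left(-5\right) = \left(- \frac{392}{15}\right) \left(-5\right) = \frac{392}{3}$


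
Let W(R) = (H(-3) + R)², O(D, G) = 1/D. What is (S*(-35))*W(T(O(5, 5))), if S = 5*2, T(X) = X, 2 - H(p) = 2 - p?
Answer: -2744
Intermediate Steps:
H(p) = p (H(p) = 2 - (2 - p) = 2 + (-2 + p) = p)
W(R) = (-3 + R)²
S = 10
(S*(-35))*W(T(O(5, 5))) = (10*(-35))*(-3 + 1/5)² = -350*(-3 + ⅕)² = -350*(-14/5)² = -350*196/25 = -2744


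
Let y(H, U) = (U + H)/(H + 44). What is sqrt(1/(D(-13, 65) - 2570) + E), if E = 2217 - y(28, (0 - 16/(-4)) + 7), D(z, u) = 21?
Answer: sqrt(2073775110114)/30588 ≈ 47.079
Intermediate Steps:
y(H, U) = (H + U)/(44 + H)
E = 53195/24 (E = 2217 - (28 + ((0 - 16/(-4)) + 7))/(44 + 28) = 2217 - (28 + ((0 - 16*(-1/4)) + 7))/72 = 2217 - (28 + ((0 + 4) + 7))/72 = 2217 - (28 + (4 + 7))/72 = 2217 - (28 + 11)/72 = 2217 - 39/72 = 2217 - 1*13/24 = 2217 - 13/24 = 53195/24 ≈ 2216.5)
sqrt(1/(D(-13, 65) - 2570) + E) = sqrt(1/(21 - 2570) + 53195/24) = sqrt(1/(-2549) + 53195/24) = sqrt(-1/2549 + 53195/24) = sqrt(135594031/61176) = sqrt(2073775110114)/30588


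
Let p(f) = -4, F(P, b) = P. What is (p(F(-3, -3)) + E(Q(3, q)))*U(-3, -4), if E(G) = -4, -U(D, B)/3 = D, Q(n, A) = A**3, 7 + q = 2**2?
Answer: -72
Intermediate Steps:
q = -3 (q = -7 + 2**2 = -7 + 4 = -3)
U(D, B) = -3*D
(p(F(-3, -3)) + E(Q(3, q)))*U(-3, -4) = (-4 - 4)*(-3*(-3)) = -8*9 = -72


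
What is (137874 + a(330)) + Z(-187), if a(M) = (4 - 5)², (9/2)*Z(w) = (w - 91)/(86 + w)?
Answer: 125328931/909 ≈ 1.3788e+5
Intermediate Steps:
Z(w) = 2*(-91 + w)/(9*(86 + w)) (Z(w) = 2*((w - 91)/(86 + w))/9 = 2*((-91 + w)/(86 + w))/9 = 2*(-91 + w)/(9*(86 + w)))
a(M) = 1 (a(M) = (-1)² = 1)
(137874 + a(330)) + Z(-187) = (137874 + 1) + 2*(-91 - 187)/(9*(86 - 187)) = 137875 + (2/9)*(-278)/(-101) = 137875 + (2/9)*(-1/101)*(-278) = 137875 + 556/909 = 125328931/909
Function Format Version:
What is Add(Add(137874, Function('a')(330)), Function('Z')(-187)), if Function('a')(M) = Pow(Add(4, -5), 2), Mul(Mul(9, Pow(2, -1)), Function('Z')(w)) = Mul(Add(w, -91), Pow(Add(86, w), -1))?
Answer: Rational(125328931, 909) ≈ 1.3788e+5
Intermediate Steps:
Function('Z')(w) = Mul(Rational(2, 9), Pow(Add(86, w), -1), Add(-91, w)) (Function('Z')(w) = Mul(Rational(2, 9), Mul(Add(w, -91), Pow(Add(86, w), -1))) = Mul(Rational(2, 9), Mul(Add(-91, w), Pow(Add(86, w), -1))) = Mul(Rational(2, 9), Mul(Pow(Add(86, w), -1), Add(-91, w))) = Mul(Rational(2, 9), Pow(Add(86, w), -1), Add(-91, w)))
Function('a')(M) = 1 (Function('a')(M) = Pow(-1, 2) = 1)
Add(Add(137874, Function('a')(330)), Function('Z')(-187)) = Add(Add(137874, 1), Mul(Rational(2, 9), Pow(Add(86, -187), -1), Add(-91, -187))) = Add(137875, Mul(Rational(2, 9), Pow(-101, -1), -278)) = Add(137875, Mul(Rational(2, 9), Rational(-1, 101), -278)) = Add(137875, Rational(556, 909)) = Rational(125328931, 909)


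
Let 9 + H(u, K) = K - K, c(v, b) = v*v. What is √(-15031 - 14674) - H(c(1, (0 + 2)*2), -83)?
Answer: 9 + I*√29705 ≈ 9.0 + 172.35*I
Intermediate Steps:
c(v, b) = v²
H(u, K) = -9 (H(u, K) = -9 + (K - K) = -9 + 0 = -9)
√(-15031 - 14674) - H(c(1, (0 + 2)*2), -83) = √(-15031 - 14674) - 1*(-9) = √(-29705) + 9 = I*√29705 + 9 = 9 + I*√29705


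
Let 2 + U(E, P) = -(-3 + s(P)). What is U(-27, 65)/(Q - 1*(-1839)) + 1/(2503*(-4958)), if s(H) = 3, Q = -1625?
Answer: -12409981/1327856518 ≈ -0.0093459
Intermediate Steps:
U(E, P) = -2 (U(E, P) = -2 - (-3 + 3) = -2 - 1*0 = -2 + 0 = -2)
U(-27, 65)/(Q - 1*(-1839)) + 1/(2503*(-4958)) = -2/(-1625 - 1*(-1839)) + 1/(2503*(-4958)) = -2/(-1625 + 1839) + (1/2503)*(-1/4958) = -2/214 - 1/12409874 = -2*1/214 - 1/12409874 = -1/107 - 1/12409874 = -12409981/1327856518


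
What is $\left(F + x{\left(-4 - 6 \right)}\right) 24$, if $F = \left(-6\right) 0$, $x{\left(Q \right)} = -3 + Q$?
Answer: $-312$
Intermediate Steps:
$F = 0$
$\left(F + x{\left(-4 - 6 \right)}\right) 24 = \left(0 - 13\right) 24 = \left(-13\right) 24 = -312$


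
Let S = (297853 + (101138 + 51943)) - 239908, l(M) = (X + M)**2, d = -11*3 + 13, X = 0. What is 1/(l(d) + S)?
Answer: 1/211426 ≈ 4.7298e-6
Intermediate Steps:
d = -20 (d = -33 + 13 = -20)
l(M) = M**2 (l(M) = (0 + M)**2 = M**2)
S = 211026 (S = (297853 + 153081) - 239908 = 450934 - 239908 = 211026)
1/(l(d) + S) = 1/((-20)**2 + 211026) = 1/(400 + 211026) = 1/211426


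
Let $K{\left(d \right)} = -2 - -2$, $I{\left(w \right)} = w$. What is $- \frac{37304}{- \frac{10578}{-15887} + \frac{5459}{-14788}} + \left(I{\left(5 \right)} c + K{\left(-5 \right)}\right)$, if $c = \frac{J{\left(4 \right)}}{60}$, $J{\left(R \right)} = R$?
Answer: $- \frac{26292194919541}{209100993} \approx -1.2574 \cdot 10^{5}$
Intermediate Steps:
$c = \frac{1}{15}$ ($c = \frac{4}{60} = 4 \cdot \frac{1}{60} = \frac{1}{15} \approx 0.066667$)
$K{\left(d \right)} = 0$ ($K{\left(d \right)} = -2 + 2 = 0$)
$- \frac{37304}{- \frac{10578}{-15887} + \frac{5459}{-14788}} + \left(I{\left(5 \right)} c + K{\left(-5 \right)}\right) = - \frac{37304}{- \frac{10578}{-15887} + \frac{5459}{-14788}} + \left(5 \cdot \frac{1}{15} + 0\right) = - \frac{37304}{\left(-10578\right) \left(- \frac{1}{15887}\right) + 5459 \left(- \frac{1}{14788}\right)} + \left(\frac{1}{3} + 0\right) = - \frac{37304}{\frac{10578}{15887} - \frac{5459}{14788}} + \frac{1}{3} = - \frac{37304}{\frac{69700331}{234936956}} + \frac{1}{3} = \left(-37304\right) \frac{234936956}{69700331} + \frac{1}{3} = - \frac{8764088206624}{69700331} + \frac{1}{3} = - \frac{26292194919541}{209100993}$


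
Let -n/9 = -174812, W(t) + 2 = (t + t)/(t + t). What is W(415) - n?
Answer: -1573309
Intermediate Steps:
W(t) = -1 (W(t) = -2 + (t + t)/(t + t) = -2 + (2*t)/((2*t)) = -2 + (2*t)*(1/(2*t)) = -2 + 1 = -1)
n = 1573308 (n = -9*(-174812) = 1573308)
W(415) - n = -1 - 1*1573308 = -1 - 1573308 = -1573309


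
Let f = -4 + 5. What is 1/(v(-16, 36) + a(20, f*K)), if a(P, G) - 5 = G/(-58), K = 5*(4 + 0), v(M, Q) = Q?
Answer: 29/1179 ≈ 0.024597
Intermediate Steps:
f = 1
K = 20 (K = 5*4 = 20)
a(P, G) = 5 - G/58 (a(P, G) = 5 + G/(-58) = 5 + G*(-1/58) = 5 - G/58)
1/(v(-16, 36) + a(20, f*K)) = 1/(36 + (5 - 20/58)) = 1/(36 + (5 - 1/58*20)) = 1/(36 + (5 - 10/29)) = 1/(36 + 135/29) = 1/(1179/29) = 29/1179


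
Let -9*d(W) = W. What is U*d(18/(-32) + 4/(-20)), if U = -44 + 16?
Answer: -427/180 ≈ -2.3722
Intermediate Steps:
d(W) = -W/9
U = -28
U*d(18/(-32) + 4/(-20)) = -(-28)*(18/(-32) + 4/(-20))/9 = -(-28)*(18*(-1/32) + 4*(-1/20))/9 = -(-28)*(-9/16 - ⅕)/9 = -(-28)*(-61)/(9*80) = -28*61/720 = -427/180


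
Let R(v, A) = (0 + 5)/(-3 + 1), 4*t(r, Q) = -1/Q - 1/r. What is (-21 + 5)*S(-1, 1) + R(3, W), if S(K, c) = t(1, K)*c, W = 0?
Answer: -5/2 ≈ -2.5000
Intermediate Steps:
t(r, Q) = -1/(4*Q) - 1/(4*r) (t(r, Q) = (-1/Q - 1/r)/4 = -1/(4*Q) - 1/(4*r))
R(v, A) = -5/2 (R(v, A) = 5/(-2) = 5*(-½) = -5/2)
S(K, c) = c*(-1 - K)/(4*K) (S(K, c) = ((¼)*(-K - 1*1)/(K*1))*c = ((¼)*1*(-K - 1)/K)*c = ((¼)*1*(-1 - K)/K)*c = ((-1 - K)/(4*K))*c = c*(-1 - K)/(4*K))
(-21 + 5)*S(-1, 1) + R(3, W) = (-21 + 5)*(-¼*1*(1 - 1)/(-1)) - 5/2 = -(-4)*(-1)*0 - 5/2 = -16*0 - 5/2 = 0 - 5/2 = -5/2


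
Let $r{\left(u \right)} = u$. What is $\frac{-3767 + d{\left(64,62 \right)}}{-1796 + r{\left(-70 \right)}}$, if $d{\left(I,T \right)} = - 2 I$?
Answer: $\frac{3895}{1866} \approx 2.0874$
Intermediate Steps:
$\frac{-3767 + d{\left(64,62 \right)}}{-1796 + r{\left(-70 \right)}} = \frac{-3767 - 128}{-1796 - 70} = \frac{-3767 - 128}{-1866} = \left(-3895\right) \left(- \frac{1}{1866}\right) = \frac{3895}{1866}$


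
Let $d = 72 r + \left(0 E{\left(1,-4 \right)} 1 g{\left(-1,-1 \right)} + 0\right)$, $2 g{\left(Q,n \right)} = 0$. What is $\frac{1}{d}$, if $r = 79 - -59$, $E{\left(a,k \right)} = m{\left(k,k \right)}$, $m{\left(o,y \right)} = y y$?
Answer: $\frac{1}{9936} \approx 0.00010064$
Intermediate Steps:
$m{\left(o,y \right)} = y^{2}$
$E{\left(a,k \right)} = k^{2}$
$r = 138$ ($r = 79 + 59 = 138$)
$g{\left(Q,n \right)} = 0$ ($g{\left(Q,n \right)} = \frac{1}{2} \cdot 0 = 0$)
$d = 9936$ ($d = 72 \cdot 138 + \left(0 \left(-4\right)^{2} \cdot 1 \cdot 0 + 0\right) = 9936 + \left(0 \cdot 16 \cdot 1 \cdot 0 + 0\right) = 9936 + \left(0 \cdot 1 \cdot 0 + 0\right) = 9936 + \left(0 \cdot 0 + 0\right) = 9936 + \left(0 + 0\right) = 9936 + 0 = 9936$)
$\frac{1}{d} = \frac{1}{9936}$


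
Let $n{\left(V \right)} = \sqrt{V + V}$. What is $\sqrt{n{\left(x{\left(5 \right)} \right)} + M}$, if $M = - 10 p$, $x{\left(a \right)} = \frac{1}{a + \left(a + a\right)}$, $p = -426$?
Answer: $\frac{\sqrt{958500 + 15 \sqrt{30}}}{15} \approx 65.271$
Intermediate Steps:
$x{\left(a \right)} = \frac{1}{3 a}$ ($x{\left(a \right)} = \frac{1}{a + 2 a} = \frac{1}{3 a}$)
$n{\left(V \right)} = \sqrt{2} \sqrt{V}$ ($n{\left(V \right)} = \sqrt{2 V} = \sqrt{2} \sqrt{V}$)
$M = 4260$ ($M = \left(-10\right) \left(-426\right) = 4260$)
$\sqrt{n{\left(x{\left(5 \right)} \right)} + M} = \sqrt{\sqrt{2} \sqrt{\frac{1}{3 \cdot 5}} + 4260} = \sqrt{\sqrt{2} \sqrt{\frac{1}{3} \cdot \frac{1}{5}} + 4260} = \sqrt{\frac{\sqrt{2}}{\sqrt{15}} + 4260} = \sqrt{\sqrt{2} \frac{\sqrt{15}}{15} + 4260} = \sqrt{\frac{\sqrt{30}}{15} + 4260} = \sqrt{4260 + \frac{\sqrt{30}}{15}}$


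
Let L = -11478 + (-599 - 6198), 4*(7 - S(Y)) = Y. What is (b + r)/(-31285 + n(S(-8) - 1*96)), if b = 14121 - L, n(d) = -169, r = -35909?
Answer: 3513/31454 ≈ 0.11169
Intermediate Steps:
S(Y) = 7 - Y/4
L = -18275 (L = -11478 - 6797 = -18275)
b = 32396 (b = 14121 - 1*(-18275) = 14121 + 18275 = 32396)
(b + r)/(-31285 + n(S(-8) - 1*96)) = (32396 - 35909)/(-31285 - 169) = -3513/(-31454) = -3513*(-1/31454) = 3513/31454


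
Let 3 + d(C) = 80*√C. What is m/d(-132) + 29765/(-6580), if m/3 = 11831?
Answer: -246155921/52941364 - 1892960*I*√33/281603 ≈ -4.6496 - 38.615*I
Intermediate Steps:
m = 35493 (m = 3*11831 = 35493)
d(C) = -3 + 80*√C
m/d(-132) + 29765/(-6580) = 35493/(-3 + 80*√(-132)) + 29765/(-6580) = 35493/(-3 + 80*(2*I*√33)) + 29765*(-1/6580) = 35493/(-3 + 160*I*√33) - 5953/1316 = -5953/1316 + 35493/(-3 + 160*I*√33)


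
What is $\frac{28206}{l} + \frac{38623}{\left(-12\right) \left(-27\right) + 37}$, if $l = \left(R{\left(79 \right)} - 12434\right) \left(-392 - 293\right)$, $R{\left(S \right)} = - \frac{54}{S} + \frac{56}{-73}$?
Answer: $\frac{948705680988971}{8867052056270} \approx 106.99$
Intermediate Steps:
$R{\left(S \right)} = - \frac{56}{73} - \frac{54}{S}$ ($R{\left(S \right)} = - \frac{54}{S} + 56 \left(- \frac{1}{73}\right) = - \frac{54}{S} - \frac{56}{73} = - \frac{56}{73} - \frac{54}{S}$)
$l = \frac{49124942140}{5767}$ ($l = \left(\left(- \frac{56}{73} - \frac{54}{79}\right) - 12434\right) \left(-392 - 293\right) = \left(\left(- \frac{56}{73} - \frac{54}{79}\right) - 12434\right) \left(-685\right) = \left(- \frac{8366}{5767} - 12434\right) \left(-685\right) = \left(- \frac{71715244}{5767}\right) \left(-685\right) = \frac{49124942140}{5767} \approx 8.5183 \cdot 10^{6}$)
$\frac{28206}{l} + \frac{38623}{\left(-12\right) \left(-27\right) + 37} = \frac{28206}{\frac{49124942140}{5767}} + \frac{38623}{\left(-12\right) \left(-27\right) + 37} = 28206 \cdot \frac{5767}{49124942140} + \frac{38623}{324 + 37} = \frac{81332001}{24562471070} + \frac{38623}{361} = \frac{948705680988971}{8867052056270}$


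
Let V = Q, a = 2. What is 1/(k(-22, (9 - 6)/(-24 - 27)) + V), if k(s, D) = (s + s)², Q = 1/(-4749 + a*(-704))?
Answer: 6157/11919951 ≈ 0.00051653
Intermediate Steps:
Q = -1/6157 (Q = 1/(-4749 + 2*(-704)) = 1/(-4749 - 1408) = 1/(-6157) = -1/6157 ≈ -0.00016242)
V = -1/6157 ≈ -0.00016242
k(s, D) = 4*s² (k(s, D) = (2*s)² = 4*s²)
1/(k(-22, (9 - 6)/(-24 - 27)) + V) = 1/(4*(-22)² - 1/6157) = 1/(4*484 - 1/6157) = 1/(1936 - 1/6157) = 1/(11919951/6157) = 6157/11919951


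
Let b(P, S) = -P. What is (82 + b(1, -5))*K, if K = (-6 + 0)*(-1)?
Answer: 486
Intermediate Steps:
K = 6 (K = -6*(-1) = 6)
(82 + b(1, -5))*K = (82 - 1*1)*6 = (82 - 1)*6 = 81*6 = 486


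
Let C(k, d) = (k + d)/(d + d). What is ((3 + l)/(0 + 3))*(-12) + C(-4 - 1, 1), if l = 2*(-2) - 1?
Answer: 6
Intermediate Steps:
l = -5 (l = -4 - 1 = -5)
C(k, d) = (d + k)/(2*d) (C(k, d) = (d + k)/((2*d)) = (d + k)*(1/(2*d)) = (d + k)/(2*d))
((3 + l)/(0 + 3))*(-12) + C(-4 - 1, 1) = ((3 - 5)/(0 + 3))*(-12) + (½)*(1 + (-4 - 1))/1 = -2/3*(-12) + (½)*1*(1 - 5) = -2*⅓*(-12) + (½)*1*(-4) = -⅔*(-12) - 2 = 8 - 2 = 6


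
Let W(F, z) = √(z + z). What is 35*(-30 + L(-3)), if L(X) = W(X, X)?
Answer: -1050 + 35*I*√6 ≈ -1050.0 + 85.732*I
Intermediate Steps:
W(F, z) = √2*√z (W(F, z) = √(2*z) = √2*√z)
L(X) = √2*√X
35*(-30 + L(-3)) = 35*(-30 + √2*√(-3)) = 35*(-30 + √2*(I*√3)) = 35*(-30 + I*√6) = -1050 + 35*I*√6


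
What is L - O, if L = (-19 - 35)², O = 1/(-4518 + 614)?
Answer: 11384065/3904 ≈ 2916.0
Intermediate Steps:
O = -1/3904 (O = 1/(-3904) = -1/3904 ≈ -0.00025615)
L = 2916 (L = (-54)² = 2916)
L - O = 2916 - 1*(-1/3904) = 2916 + 1/3904 = 11384065/3904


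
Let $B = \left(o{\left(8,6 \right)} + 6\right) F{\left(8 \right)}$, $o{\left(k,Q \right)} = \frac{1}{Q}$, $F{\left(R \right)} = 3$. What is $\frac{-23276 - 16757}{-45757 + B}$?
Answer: $\frac{80066}{91477} \approx 0.87526$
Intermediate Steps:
$B = \frac{37}{2}$ ($B = \left(\frac{1}{6} + 6\right) 3 = \frac{37}{6} \cdot 3 = \frac{37}{2} \approx 18.5$)
$\frac{-23276 - 16757}{-45757 + B} = \frac{-23276 - 16757}{-45757 + \frac{37}{2}} = - \frac{40033}{- \frac{91477}{2}} = \left(-40033\right) \left(- \frac{2}{91477}\right) = \frac{80066}{91477}$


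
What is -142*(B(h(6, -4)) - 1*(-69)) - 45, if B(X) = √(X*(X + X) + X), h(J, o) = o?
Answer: -9843 - 284*√7 ≈ -10594.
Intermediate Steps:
B(X) = √(X + 2*X²) (B(X) = √(X*(2*X) + X) = √(2*X² + X) = √(X + 2*X²))
-142*(B(h(6, -4)) - 1*(-69)) - 45 = -142*(√(-4*(1 + 2*(-4))) - 1*(-69)) - 45 = -142*(√(-4*(1 - 8)) + 69) - 45 = -142*(√(-4*(-7)) + 69) - 45 = -142*(√28 + 69) - 45 = -142*(2*√7 + 69) - 45 = -142*(69 + 2*√7) - 45 = (-9798 - 284*√7) - 45 = -9843 - 284*√7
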